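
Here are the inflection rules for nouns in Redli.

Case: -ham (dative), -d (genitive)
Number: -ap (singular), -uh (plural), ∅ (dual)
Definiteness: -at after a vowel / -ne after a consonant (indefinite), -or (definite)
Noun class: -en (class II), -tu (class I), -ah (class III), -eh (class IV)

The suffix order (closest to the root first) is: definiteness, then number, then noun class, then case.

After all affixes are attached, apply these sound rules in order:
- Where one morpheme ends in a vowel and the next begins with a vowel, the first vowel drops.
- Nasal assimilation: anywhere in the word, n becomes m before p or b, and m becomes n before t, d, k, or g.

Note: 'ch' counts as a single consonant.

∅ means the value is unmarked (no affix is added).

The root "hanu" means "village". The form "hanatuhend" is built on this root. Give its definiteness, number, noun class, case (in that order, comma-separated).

indefinite, plural, class II, genitive

Segment: hanu-at-uh-en-d.
definiteness: -at/ne → indefinite.
number: -uh → plural.
noun class: -en → class II.
case: -d → genitive.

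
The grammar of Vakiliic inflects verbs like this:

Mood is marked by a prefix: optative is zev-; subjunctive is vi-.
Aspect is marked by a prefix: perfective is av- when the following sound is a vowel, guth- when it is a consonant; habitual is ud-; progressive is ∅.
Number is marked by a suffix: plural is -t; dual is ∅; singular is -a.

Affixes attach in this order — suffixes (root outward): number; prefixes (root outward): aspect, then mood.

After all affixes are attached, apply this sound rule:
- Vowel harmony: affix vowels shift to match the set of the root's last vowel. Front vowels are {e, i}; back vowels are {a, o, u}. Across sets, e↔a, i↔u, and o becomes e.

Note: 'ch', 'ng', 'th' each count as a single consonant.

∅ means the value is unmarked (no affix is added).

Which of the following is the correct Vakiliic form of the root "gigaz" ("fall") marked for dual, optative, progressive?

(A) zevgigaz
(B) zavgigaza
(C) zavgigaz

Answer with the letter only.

aspect = progressive: zero marking, form stays gigaz.
Attach mood optative zev- → zevgigaz.
number = dual: zero marking, form stays zevgigaz.
Apply vowel harmony: zevgigaz → zavgigaz.
So the correct form is zavgigaz, option (C).
(A) zevgigaz is wrong: it fails to apply the sound rule(s).
(B) zavgigaza is wrong: it uses singular instead of dual for number.

C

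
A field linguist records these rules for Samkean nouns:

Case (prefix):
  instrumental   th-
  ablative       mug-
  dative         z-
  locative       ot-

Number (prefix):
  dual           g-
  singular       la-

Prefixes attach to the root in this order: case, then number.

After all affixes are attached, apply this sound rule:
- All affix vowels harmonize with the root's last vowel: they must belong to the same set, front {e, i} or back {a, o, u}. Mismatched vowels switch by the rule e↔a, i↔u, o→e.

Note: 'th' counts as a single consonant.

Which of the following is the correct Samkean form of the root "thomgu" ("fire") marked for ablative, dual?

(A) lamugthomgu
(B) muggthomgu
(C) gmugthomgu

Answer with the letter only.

Attach case ablative mug- → mugthomgu.
Attach number dual g- → gmugthomgu.
Vowel harmony: no change.
So the correct form is gmugthomgu, option (C).
(B) muggthomgu is wrong: it has the affixes in the wrong order.
(A) lamugthomgu is wrong: it uses singular instead of dual for number.

C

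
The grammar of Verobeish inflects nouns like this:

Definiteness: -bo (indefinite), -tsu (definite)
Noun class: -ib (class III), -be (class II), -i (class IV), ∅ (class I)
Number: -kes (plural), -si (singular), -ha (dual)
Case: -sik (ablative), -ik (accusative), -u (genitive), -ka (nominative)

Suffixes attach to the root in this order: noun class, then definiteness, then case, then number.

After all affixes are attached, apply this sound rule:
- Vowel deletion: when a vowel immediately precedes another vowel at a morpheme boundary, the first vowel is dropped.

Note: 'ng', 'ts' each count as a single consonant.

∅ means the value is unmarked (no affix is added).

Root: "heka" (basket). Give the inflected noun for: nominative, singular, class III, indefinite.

Attach noun class class III -ib → hekaib.
Attach definiteness indefinite -bo → hekaibbo.
Attach case nominative -ka → hekaibboka.
Attach number singular -si → hekaibbokasi.
Apply vowel deletion: hekaibbokasi → hekibbokasi.

hekibbokasi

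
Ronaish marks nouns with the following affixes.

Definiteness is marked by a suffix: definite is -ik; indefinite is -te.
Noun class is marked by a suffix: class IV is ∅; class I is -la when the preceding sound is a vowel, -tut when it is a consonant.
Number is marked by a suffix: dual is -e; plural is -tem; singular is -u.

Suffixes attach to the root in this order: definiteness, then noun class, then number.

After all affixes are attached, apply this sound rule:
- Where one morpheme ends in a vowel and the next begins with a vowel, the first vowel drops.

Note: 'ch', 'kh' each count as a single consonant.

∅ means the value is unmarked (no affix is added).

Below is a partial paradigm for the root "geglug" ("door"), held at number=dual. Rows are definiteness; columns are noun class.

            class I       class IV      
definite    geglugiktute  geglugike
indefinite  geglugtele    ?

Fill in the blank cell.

Attach definiteness indefinite -te → geglugte.
noun class = class IV: zero marking, form stays geglugte.
Attach number dual -e → geglugtee.
Apply vowel deletion: geglugtee → geglugte.

geglugte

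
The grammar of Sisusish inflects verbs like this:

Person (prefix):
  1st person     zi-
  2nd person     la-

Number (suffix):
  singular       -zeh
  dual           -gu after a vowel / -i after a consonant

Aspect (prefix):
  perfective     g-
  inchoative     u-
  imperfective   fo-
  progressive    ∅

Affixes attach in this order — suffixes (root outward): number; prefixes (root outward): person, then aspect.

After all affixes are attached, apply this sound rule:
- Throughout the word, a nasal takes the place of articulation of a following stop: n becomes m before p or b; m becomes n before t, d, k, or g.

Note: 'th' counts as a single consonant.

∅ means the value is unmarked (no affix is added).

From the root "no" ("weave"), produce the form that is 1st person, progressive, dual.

zinogu

Attach person 1st person zi- → zino.
Attach number dual -gu (after vowel 'o') → zinogu.
aspect = progressive: zero marking, form stays zinogu.
Nasal assimilation: no change.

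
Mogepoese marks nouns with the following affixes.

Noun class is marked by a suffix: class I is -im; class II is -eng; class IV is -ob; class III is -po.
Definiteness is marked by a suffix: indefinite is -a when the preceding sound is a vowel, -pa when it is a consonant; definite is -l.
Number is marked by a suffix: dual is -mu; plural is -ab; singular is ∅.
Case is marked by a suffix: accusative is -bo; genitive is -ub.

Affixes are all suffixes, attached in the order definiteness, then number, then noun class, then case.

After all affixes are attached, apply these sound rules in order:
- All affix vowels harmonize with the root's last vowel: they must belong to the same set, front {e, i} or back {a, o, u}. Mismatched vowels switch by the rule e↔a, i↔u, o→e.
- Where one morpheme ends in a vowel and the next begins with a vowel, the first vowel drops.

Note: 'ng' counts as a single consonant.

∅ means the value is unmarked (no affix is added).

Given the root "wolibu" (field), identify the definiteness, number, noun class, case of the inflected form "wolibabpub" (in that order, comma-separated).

indefinite, plural, class III, genitive

Segment: wolibu-a-ab-po-ub.
definiteness: -a/pa → indefinite.
number: -ab → plural.
noun class: -po → class III.
case: -ub → genitive.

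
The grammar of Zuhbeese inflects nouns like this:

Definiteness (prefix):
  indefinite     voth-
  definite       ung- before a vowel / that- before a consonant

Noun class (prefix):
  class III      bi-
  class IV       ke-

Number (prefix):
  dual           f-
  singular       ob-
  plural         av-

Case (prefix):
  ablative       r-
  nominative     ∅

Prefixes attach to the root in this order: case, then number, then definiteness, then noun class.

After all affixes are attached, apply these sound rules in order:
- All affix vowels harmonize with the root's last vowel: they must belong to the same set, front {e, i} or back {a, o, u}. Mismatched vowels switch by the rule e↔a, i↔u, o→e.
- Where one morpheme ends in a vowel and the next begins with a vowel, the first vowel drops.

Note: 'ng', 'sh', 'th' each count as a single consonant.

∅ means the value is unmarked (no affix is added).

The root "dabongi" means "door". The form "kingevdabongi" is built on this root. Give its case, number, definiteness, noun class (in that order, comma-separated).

Segment: ke-ung-av-dabongi.
case: ∅ → nominative.
number: av- → plural.
definiteness: ung/that- → definite.
noun class: ke- → class IV.

nominative, plural, definite, class IV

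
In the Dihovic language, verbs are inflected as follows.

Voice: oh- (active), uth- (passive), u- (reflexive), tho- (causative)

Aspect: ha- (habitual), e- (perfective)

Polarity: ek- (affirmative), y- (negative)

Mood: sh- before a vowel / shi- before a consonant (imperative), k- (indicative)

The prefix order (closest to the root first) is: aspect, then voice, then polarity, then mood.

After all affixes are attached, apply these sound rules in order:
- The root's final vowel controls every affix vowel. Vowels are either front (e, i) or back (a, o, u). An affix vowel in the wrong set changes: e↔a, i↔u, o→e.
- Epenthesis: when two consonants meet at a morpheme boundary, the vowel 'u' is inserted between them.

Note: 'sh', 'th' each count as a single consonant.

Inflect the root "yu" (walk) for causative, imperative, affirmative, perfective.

Attach aspect perfective e- → eyu.
Attach voice causative tho- → thoeyu.
Attach polarity affirmative ek- → ekthoeyu.
Attach mood imperative sh- (before vowel 'e') → shekthoeyu.
Apply vowel harmony: shekthoeyu → shakthoayu.
Apply epenthesis: shakthoayu → shakuthoayu.

shakuthoayu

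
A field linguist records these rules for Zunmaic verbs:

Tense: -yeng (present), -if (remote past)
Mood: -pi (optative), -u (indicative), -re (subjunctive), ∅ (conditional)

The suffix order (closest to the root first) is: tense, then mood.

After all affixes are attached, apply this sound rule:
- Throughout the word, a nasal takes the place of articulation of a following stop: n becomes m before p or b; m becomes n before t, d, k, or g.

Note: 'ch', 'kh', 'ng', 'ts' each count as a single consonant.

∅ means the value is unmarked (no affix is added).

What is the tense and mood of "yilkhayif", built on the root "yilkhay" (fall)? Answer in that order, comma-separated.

Segment: yilkhay-if.
tense: -if → remote past.
mood: ∅ → conditional.

remote past, conditional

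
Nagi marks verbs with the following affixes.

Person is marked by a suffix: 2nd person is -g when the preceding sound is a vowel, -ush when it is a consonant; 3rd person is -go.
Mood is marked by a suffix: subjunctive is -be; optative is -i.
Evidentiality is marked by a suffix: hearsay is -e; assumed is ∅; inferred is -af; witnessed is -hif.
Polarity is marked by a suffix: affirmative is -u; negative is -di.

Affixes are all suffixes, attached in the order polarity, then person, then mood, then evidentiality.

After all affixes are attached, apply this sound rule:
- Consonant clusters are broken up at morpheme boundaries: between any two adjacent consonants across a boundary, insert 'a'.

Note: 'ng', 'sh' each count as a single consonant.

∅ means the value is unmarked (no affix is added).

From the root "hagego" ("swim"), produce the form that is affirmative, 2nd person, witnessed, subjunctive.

Attach polarity affirmative -u → hagegou.
Attach person 2nd person -g (after vowel 'u') → hagegoug.
Attach mood subjunctive -be → hagegougbe.
Attach evidentiality witnessed -hif → hagegougbehif.
Apply epenthesis: hagegougbehif → hagegougabehif.

hagegougabehif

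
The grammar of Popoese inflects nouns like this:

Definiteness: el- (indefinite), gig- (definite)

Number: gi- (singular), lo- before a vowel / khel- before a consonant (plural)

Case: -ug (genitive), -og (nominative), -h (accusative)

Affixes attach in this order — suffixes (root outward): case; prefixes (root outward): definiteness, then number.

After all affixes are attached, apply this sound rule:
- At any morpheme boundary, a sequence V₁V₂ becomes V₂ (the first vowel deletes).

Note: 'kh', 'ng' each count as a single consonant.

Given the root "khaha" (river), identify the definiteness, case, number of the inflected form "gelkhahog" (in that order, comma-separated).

Segment: gi-el-khaha-og.
definiteness: el- → indefinite.
case: -og → nominative.
number: gi- → singular.

indefinite, nominative, singular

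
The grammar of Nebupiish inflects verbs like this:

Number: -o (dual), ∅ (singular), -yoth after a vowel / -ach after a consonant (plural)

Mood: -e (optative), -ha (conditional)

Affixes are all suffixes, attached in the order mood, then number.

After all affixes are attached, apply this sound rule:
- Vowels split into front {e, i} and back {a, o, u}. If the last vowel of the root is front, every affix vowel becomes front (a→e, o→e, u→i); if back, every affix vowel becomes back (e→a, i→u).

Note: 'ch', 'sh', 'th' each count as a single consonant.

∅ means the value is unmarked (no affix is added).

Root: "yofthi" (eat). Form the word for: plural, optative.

yofthieyeth

Attach mood optative -e → yofthie.
Attach number plural -yoth (after vowel 'e') → yofthieyoth.
Apply vowel harmony: yofthieyoth → yofthieyeth.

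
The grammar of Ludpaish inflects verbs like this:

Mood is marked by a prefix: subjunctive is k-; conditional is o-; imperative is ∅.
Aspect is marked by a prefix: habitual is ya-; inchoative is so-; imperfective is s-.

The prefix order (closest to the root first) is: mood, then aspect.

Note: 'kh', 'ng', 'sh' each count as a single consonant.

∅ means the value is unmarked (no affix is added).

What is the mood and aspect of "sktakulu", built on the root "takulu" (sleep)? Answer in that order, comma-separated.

subjunctive, imperfective

Segment: s-k-takulu.
mood: k- → subjunctive.
aspect: s- → imperfective.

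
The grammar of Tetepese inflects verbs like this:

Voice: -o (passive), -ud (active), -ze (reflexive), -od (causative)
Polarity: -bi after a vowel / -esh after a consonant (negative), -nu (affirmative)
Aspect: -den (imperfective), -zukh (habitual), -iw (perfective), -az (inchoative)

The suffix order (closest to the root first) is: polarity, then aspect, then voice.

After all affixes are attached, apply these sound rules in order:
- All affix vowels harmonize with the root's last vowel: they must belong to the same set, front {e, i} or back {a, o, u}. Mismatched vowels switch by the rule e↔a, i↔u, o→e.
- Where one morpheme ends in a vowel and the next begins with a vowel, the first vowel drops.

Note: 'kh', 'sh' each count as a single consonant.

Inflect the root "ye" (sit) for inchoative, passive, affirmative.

yeneze

Attach polarity affirmative -nu → yenu.
Attach aspect inchoative -az → yenuaz.
Attach voice passive -o → yenuazo.
Apply vowel harmony: yenuazo → yenieze.
Apply vowel deletion: yenieze → yeneze.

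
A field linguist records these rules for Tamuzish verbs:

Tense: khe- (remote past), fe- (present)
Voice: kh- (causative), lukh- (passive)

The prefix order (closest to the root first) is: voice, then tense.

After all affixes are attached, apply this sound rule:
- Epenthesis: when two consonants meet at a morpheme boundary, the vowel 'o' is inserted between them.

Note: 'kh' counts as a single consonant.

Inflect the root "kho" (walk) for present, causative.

fekhokho

Attach voice causative kh- → khkho.
Attach tense present fe- → fekhkho.
Apply epenthesis: fekhkho → fekhokho.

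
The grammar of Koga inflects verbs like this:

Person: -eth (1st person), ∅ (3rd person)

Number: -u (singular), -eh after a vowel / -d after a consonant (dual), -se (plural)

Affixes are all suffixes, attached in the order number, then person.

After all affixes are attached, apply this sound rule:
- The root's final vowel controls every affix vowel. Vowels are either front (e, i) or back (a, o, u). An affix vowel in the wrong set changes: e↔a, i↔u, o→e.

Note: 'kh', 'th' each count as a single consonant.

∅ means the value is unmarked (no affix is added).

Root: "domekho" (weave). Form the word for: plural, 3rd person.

domekhosa

Attach number plural -se → domekhose.
person = 3rd person: zero marking, form stays domekhose.
Apply vowel harmony: domekhose → domekhosa.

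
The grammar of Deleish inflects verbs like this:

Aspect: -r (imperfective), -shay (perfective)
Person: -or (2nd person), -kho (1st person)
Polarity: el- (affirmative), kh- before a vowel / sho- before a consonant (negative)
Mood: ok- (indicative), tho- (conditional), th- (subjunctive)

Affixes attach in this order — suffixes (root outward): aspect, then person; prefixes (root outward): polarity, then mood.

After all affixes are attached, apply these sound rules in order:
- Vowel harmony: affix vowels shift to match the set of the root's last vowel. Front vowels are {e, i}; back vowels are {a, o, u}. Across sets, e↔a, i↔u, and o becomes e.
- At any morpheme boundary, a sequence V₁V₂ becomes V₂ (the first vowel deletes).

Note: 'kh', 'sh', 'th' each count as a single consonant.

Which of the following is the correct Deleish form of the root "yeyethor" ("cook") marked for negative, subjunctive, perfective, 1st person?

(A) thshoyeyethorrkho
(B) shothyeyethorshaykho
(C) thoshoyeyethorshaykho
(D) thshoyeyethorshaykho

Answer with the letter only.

D

Attach aspect perfective -shay → yeyethorshay.
Attach person 1st person -kho → yeyethorshaykho.
Attach polarity negative sho- (before consonant 'y') → shoyeyethorshaykho.
Attach mood subjunctive th- → thshoyeyethorshaykho.
Vowel harmony: no change.
Vowel deletion: no change.
So the correct form is thshoyeyethorshaykho, option (D).
(B) shothyeyethorshaykho is wrong: it has the affixes in the wrong order.
(C) thoshoyeyethorshaykho is wrong: it uses conditional instead of subjunctive for mood.
(A) thshoyeyethorrkho is wrong: it uses imperfective instead of perfective for aspect.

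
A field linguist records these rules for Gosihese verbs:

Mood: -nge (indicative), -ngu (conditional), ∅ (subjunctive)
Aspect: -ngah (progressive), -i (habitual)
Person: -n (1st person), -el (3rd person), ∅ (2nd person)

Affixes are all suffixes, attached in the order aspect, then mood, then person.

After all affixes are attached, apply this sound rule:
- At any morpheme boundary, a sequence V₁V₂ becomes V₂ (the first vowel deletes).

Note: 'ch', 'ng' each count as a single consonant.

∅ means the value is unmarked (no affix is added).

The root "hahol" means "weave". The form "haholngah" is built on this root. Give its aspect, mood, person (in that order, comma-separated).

progressive, subjunctive, 2nd person

Segment: hahol-ngah.
aspect: -ngah → progressive.
mood: ∅ → subjunctive.
person: ∅ → 2nd person.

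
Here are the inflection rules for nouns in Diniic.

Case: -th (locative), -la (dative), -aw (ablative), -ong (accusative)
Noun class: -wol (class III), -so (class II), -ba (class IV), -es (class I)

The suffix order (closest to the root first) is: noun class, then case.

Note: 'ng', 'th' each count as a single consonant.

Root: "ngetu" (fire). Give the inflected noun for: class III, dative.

ngetuwolla

Attach noun class class III -wol → ngetuwol.
Attach case dative -la → ngetuwolla.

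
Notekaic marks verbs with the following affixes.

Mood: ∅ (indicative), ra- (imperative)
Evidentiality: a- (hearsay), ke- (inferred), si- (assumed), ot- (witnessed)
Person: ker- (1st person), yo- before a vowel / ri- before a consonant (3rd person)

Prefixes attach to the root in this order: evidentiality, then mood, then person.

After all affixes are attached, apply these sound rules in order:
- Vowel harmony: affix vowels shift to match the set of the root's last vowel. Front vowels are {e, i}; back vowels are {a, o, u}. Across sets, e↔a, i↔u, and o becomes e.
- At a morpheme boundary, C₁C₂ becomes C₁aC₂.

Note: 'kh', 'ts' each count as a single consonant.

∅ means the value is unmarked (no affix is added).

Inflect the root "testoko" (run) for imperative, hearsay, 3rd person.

ruraatestoko

Attach evidentiality hearsay a- → atestoko.
Attach mood imperative ra- → raatestoko.
Attach person 3rd person ri- (before consonant 'r') → riraatestoko.
Apply vowel harmony: riraatestoko → ruraatestoko.
Epenthesis: no change.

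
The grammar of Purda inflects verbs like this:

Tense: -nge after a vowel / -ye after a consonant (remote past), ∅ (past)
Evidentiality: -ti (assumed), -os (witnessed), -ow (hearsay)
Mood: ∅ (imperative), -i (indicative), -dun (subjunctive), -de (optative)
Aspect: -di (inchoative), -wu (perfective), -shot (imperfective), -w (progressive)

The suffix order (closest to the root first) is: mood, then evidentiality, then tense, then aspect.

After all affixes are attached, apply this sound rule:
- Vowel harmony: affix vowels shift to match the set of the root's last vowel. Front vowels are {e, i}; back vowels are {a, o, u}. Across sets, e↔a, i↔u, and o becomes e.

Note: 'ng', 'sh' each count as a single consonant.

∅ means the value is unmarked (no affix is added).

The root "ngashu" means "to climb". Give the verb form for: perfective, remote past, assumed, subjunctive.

Attach mood subjunctive -dun → ngashudun.
Attach evidentiality assumed -ti → ngashudunti.
Attach tense remote past -nge (after vowel 'i') → ngashuduntinge.
Attach aspect perfective -wu → ngashuduntingewu.
Apply vowel harmony: ngashuduntingewu → ngashuduntungawu.

ngashuduntungawu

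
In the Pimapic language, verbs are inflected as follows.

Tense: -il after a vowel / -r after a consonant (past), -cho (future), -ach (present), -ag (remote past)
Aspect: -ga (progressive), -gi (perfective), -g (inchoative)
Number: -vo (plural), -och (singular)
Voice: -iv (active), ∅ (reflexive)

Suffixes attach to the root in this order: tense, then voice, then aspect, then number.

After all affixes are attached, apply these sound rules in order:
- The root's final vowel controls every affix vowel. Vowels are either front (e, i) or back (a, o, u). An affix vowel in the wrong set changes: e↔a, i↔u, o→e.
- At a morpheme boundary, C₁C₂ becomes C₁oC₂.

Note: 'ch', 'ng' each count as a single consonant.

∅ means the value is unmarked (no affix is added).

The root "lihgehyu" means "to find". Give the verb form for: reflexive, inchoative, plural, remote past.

Attach tense remote past -ag → lihgehyuag.
voice = reflexive: zero marking, form stays lihgehyuag.
Attach aspect inchoative -g → lihgehyuagg.
Attach number plural -vo → lihgehyuaggvo.
Vowel harmony: no change.
Apply epenthesis: lihgehyuaggvo → lihgehyuagogovo.

lihgehyuagogovo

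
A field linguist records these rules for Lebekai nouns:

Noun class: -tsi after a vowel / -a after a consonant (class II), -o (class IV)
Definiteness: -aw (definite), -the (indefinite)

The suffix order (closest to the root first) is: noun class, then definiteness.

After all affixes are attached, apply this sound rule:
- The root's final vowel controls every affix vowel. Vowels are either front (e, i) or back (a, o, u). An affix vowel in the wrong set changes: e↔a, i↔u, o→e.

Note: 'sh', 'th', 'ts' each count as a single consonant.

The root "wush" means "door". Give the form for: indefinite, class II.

wushatha

Attach noun class class II -a (after consonant 'sh') → wusha.
Attach definiteness indefinite -the → wushathe.
Apply vowel harmony: wushathe → wushatha.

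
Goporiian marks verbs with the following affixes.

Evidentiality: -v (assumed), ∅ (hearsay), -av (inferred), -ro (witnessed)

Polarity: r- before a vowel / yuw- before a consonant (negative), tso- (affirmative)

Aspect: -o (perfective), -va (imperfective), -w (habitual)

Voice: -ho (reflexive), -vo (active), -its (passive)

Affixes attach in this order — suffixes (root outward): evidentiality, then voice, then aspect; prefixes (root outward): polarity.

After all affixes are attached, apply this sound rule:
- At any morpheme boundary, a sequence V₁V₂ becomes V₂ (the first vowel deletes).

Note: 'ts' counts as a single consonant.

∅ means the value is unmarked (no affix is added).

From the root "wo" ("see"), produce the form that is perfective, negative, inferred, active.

Attach evidentiality inferred -av → woav.
Attach voice active -vo → woavvo.
Attach aspect perfective -o → woavvoo.
Attach polarity negative yuw- (before consonant 'w') → yuwwoavvoo.
Apply vowel deletion: yuwwoavvoo → yuwwavvo.

yuwwavvo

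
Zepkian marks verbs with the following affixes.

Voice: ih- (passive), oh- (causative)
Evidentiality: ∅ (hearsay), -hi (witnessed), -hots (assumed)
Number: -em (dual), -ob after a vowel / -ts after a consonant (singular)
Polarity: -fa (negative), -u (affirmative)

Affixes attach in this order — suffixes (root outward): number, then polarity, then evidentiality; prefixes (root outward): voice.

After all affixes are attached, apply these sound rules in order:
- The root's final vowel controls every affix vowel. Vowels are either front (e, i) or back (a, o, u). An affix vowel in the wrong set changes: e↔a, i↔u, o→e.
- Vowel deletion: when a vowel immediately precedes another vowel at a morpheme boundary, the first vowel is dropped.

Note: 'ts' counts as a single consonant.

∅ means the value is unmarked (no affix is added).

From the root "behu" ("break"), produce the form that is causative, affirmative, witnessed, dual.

Attach number dual -em → behuem.
Attach voice causative oh- → ohbehuem.
Attach polarity affirmative -u → ohbehuemu.
Attach evidentiality witnessed -hi → ohbehuemuhi.
Apply vowel harmony: ohbehuemuhi → ohbehuamuhu.
Apply vowel deletion: ohbehuamuhu → ohbehamuhu.

ohbehamuhu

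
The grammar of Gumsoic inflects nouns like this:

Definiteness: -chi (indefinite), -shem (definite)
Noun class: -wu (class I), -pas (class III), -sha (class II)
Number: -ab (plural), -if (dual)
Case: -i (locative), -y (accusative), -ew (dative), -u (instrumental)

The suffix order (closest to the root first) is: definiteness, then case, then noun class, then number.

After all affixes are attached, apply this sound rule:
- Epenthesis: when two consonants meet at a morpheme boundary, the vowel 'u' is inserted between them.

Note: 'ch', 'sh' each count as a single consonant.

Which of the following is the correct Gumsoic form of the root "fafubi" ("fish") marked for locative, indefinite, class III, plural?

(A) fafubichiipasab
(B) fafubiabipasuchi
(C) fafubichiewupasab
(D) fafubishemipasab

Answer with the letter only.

A

Attach definiteness indefinite -chi → fafubichi.
Attach case locative -i → fafubichii.
Attach noun class class III -pas → fafubichiipas.
Attach number plural -ab → fafubichiipasab.
Epenthesis: no change.
So the correct form is fafubichiipasab, option (A).
(B) fafubiabipasuchi is wrong: it has the affixes in the wrong order.
(D) fafubishemipasab is wrong: it uses definite instead of indefinite for definiteness.
(C) fafubichiewupasab is wrong: it uses dative instead of locative for case.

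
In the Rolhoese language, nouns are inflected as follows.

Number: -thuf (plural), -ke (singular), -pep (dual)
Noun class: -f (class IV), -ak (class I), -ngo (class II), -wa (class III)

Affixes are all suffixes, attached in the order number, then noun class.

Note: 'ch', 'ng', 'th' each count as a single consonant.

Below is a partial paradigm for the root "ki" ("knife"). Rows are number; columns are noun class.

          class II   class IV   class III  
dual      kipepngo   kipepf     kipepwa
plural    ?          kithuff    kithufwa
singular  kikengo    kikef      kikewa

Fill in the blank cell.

kithufngo

Attach number plural -thuf → kithuf.
Attach noun class class II -ngo → kithufngo.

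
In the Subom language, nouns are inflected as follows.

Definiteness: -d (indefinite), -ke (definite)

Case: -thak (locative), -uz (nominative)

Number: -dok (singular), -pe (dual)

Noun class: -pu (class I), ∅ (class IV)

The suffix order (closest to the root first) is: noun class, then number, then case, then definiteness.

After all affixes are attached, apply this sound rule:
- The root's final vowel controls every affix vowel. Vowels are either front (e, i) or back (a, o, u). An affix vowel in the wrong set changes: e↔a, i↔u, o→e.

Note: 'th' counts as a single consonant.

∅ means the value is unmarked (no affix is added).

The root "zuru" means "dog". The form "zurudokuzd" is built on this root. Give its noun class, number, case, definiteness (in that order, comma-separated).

class IV, singular, nominative, indefinite

Segment: zuru-dok-uz-d.
noun class: ∅ → class IV.
number: -dok → singular.
case: -uz → nominative.
definiteness: -d → indefinite.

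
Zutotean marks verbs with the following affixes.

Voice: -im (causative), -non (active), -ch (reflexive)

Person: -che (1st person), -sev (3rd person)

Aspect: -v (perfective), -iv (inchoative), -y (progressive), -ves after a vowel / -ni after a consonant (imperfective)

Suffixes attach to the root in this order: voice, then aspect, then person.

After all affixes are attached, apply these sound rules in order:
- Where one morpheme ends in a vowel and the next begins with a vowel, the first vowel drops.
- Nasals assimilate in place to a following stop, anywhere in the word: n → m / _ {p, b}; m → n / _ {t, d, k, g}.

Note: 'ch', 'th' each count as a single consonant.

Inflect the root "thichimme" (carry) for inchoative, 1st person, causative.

Attach voice causative -im → thichimmeim.
Attach aspect inchoative -iv → thichimmeimiv.
Attach person 1st person -che → thichimmeimivche.
Apply vowel deletion: thichimmeimivche → thichimmimivche.
Nasal assimilation: no change.

thichimmimivche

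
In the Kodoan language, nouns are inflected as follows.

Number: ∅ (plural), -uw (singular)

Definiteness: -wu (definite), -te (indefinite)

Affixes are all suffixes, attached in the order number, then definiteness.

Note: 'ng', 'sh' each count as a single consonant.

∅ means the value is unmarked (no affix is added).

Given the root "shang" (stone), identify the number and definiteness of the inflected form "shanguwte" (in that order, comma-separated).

Segment: shang-uw-te.
number: -uw → singular.
definiteness: -te → indefinite.

singular, indefinite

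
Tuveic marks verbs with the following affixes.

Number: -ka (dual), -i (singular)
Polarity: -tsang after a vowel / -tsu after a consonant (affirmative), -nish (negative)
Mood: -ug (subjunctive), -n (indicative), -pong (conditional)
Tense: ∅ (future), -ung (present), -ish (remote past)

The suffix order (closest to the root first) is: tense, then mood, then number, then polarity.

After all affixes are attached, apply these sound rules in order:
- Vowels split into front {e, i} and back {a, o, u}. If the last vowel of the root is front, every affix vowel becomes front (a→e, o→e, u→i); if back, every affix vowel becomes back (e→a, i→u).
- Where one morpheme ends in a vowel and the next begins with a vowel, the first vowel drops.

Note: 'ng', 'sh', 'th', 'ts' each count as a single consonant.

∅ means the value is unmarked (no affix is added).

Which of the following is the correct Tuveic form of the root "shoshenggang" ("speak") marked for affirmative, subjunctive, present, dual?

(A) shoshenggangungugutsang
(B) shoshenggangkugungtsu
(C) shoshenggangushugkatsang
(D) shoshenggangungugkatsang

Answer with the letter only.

D

Attach tense present -ung → shoshenggangung.
Attach mood subjunctive -ug → shoshenggangungug.
Attach number dual -ka → shoshenggangungugka.
Attach polarity affirmative -tsang (after vowel 'a') → shoshenggangungugkatsang.
Vowel harmony: no change.
Vowel deletion: no change.
So the correct form is shoshenggangungugkatsang, option (D).
(B) shoshenggangkugungtsu is wrong: it has the affixes in the wrong order.
(A) shoshenggangungugutsang is wrong: it uses singular instead of dual for number.
(C) shoshenggangushugkatsang is wrong: it uses remote past instead of present for tense.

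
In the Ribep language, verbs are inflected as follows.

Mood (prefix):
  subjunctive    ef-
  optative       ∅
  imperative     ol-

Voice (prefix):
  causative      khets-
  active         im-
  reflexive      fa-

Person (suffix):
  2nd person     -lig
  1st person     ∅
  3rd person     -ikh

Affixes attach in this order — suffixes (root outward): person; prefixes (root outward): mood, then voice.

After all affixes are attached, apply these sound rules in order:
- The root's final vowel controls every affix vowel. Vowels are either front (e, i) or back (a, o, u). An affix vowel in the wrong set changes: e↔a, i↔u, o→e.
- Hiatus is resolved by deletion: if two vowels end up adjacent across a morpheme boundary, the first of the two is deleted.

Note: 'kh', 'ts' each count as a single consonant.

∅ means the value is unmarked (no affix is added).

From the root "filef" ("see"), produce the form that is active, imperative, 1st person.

Attach mood imperative ol- → olfilef.
person = 1st person: zero marking, form stays olfilef.
Attach voice active im- → imolfilef.
Apply vowel harmony: imolfilef → imelfilef.
Vowel deletion: no change.

imelfilef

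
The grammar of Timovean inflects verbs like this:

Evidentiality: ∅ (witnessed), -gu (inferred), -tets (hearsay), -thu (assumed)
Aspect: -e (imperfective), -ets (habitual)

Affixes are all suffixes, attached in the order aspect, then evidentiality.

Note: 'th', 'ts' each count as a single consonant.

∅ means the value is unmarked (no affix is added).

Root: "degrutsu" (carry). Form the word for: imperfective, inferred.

Attach aspect imperfective -e → degrutsue.
Attach evidentiality inferred -gu → degrutsuegu.

degrutsuegu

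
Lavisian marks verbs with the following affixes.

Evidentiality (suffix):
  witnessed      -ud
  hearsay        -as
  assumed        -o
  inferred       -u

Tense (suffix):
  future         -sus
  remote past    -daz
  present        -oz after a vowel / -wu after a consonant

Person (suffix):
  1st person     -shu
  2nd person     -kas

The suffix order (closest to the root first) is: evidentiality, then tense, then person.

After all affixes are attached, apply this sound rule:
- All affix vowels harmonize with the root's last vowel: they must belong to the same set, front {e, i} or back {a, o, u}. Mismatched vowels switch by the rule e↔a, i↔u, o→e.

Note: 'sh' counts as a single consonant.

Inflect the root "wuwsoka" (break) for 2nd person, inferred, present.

wuwsokauozkas

Attach evidentiality inferred -u → wuwsokau.
Attach tense present -oz (after vowel 'u') → wuwsokauoz.
Attach person 2nd person -kas → wuwsokauozkas.
Vowel harmony: no change.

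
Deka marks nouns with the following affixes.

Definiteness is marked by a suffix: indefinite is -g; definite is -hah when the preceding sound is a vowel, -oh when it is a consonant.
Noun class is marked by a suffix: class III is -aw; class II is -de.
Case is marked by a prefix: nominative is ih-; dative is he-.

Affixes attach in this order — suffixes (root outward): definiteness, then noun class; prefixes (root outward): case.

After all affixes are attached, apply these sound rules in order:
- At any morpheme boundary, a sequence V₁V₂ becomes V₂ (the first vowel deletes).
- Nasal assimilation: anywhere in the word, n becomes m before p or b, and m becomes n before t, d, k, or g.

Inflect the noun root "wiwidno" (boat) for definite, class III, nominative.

Attach definiteness definite -hah (after vowel 'o') → wiwidnohah.
Attach noun class class III -aw → wiwidnohahaw.
Attach case nominative ih- → ihwiwidnohahaw.
Vowel deletion: no change.
Nasal assimilation: no change.

ihwiwidnohahaw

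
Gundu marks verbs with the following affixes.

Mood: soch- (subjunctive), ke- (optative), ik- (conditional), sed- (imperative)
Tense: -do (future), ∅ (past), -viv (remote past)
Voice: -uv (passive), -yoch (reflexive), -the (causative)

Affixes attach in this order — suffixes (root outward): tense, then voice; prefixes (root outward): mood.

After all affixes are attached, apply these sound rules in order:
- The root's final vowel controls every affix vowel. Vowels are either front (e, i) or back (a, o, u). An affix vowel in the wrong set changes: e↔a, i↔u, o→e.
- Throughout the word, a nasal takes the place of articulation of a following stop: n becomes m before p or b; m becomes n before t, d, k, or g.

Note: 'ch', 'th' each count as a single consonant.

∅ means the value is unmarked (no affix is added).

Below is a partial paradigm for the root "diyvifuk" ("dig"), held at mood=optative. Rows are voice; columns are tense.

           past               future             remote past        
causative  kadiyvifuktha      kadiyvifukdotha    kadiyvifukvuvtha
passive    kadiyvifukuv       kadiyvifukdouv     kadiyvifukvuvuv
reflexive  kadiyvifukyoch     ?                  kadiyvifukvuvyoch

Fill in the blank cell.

Attach mood optative ke- → kediyvifuk.
Attach tense future -do → kediyvifukdo.
Attach voice reflexive -yoch → kediyvifukdoyoch.
Apply vowel harmony: kediyvifukdoyoch → kadiyvifukdoyoch.
Nasal assimilation: no change.

kadiyvifukdoyoch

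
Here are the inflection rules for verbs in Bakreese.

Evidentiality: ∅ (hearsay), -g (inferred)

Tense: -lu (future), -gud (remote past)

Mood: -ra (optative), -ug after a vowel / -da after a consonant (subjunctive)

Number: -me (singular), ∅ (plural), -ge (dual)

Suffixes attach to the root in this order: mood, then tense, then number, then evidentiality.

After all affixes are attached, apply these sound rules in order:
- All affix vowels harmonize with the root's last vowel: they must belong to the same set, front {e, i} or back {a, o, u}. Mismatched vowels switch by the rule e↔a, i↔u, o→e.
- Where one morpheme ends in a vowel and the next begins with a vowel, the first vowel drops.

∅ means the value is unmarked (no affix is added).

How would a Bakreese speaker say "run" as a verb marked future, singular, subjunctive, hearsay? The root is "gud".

Attach mood subjunctive -da (after consonant 'd') → gudda.
Attach tense future -lu → guddalu.
Attach number singular -me → guddalume.
evidentiality = hearsay: zero marking, form stays guddalume.
Apply vowel harmony: guddalume → guddaluma.
Vowel deletion: no change.

guddaluma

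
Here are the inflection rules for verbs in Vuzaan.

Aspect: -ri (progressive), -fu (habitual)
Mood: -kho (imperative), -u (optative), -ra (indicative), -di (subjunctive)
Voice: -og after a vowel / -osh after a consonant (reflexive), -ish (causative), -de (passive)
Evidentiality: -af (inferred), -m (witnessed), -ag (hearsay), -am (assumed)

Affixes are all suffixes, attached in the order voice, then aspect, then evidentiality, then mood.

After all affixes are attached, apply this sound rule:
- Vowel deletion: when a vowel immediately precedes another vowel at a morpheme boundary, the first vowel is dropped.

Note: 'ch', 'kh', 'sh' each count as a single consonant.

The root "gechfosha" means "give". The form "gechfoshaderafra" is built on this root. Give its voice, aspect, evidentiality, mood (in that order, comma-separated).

Segment: gechfosha-de-ri-af-ra.
voice: -de → passive.
aspect: -ri → progressive.
evidentiality: -af → inferred.
mood: -ra → indicative.

passive, progressive, inferred, indicative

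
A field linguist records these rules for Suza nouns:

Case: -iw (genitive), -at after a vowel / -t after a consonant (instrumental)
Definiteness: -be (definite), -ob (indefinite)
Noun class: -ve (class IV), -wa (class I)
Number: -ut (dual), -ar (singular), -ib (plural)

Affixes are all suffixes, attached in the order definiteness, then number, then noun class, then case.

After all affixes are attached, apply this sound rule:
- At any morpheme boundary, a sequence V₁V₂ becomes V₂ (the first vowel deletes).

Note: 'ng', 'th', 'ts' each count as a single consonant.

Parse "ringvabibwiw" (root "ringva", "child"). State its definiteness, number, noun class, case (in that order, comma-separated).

definite, plural, class I, genitive

Segment: ringva-be-ib-wa-iw.
definiteness: -be → definite.
number: -ib → plural.
noun class: -wa → class I.
case: -iw → genitive.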